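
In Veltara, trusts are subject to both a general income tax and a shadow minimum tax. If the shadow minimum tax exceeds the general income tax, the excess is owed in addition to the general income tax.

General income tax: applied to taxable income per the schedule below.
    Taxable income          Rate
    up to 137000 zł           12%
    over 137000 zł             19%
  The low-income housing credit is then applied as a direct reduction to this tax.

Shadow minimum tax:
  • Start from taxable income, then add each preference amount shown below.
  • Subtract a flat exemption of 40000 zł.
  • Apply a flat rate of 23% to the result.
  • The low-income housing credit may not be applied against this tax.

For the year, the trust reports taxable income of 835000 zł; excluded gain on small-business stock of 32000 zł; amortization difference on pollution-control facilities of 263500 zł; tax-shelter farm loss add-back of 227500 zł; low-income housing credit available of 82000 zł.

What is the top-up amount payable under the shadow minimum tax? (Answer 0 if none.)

General income tax:
  137000 zł × 12% = 16440 zł
  698000 zł × 19% = 132620 zł
  → 149060 zł
  Less low-income housing credit 82000 zł → 67060 zł

Shadow minimum tax:
  Adjusted income: 835000 zł + 32000 zł + 263500 zł + 227500 zł = 1358000 zł
  Less exemption 40000 zł → base 1318000 zł
  1318000 zł × 23% = 303140 zł

Excess of shadow minimum tax over general income tax: 303140 zł − 67060 zł = 236080 zł.

236080 zł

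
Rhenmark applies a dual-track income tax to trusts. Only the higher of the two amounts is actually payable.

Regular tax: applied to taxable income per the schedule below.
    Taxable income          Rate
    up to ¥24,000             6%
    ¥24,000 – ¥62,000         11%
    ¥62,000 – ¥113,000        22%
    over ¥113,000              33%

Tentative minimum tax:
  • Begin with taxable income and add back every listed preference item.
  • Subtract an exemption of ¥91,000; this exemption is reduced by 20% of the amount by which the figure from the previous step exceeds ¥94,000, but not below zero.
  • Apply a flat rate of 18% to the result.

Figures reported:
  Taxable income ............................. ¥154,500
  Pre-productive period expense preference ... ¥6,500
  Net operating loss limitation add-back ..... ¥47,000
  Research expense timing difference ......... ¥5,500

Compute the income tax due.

Regular tax:
  ¥24,000 × 6% = ¥1,440
  ¥38,000 × 11% = ¥4,180
  ¥51,000 × 22% = ¥11,220
  ¥41,500 × 33% = ¥13,695
  → ¥30,535

Tentative minimum tax:
  Adjusted income: ¥154,500 + ¥6,500 + ¥47,000 + ¥5,500 = ¥213,500
  Exemption: ¥91,000 − 20% × (¥213,500 − ¥94,000) = ¥91,000 − ¥23,900 = ¥67,100
  Base: ¥213,500 − ¥67,100 = ¥146,400
  ¥146,400 × 18% = ¥26,352

¥30,535 > ¥26,352, so the regular tax governs.

¥30,535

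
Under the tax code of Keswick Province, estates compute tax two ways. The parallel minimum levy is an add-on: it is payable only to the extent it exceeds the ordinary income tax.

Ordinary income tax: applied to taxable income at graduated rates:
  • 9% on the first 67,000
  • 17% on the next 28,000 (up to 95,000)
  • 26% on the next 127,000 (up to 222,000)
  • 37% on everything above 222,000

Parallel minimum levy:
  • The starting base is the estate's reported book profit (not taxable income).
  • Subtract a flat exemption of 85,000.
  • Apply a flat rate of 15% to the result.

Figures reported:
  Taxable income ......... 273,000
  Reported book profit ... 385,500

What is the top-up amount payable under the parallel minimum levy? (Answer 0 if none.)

0

Parallel minimum levy:
  Base (reported book profit): 385,500
  Less exemption 85,000 → base 300,500
  300,500 × 15% = 45,075

Ordinary income tax:
  67,000 × 9% = 6,030
  28,000 × 17% = 4,760
  127,000 × 26% = 33,020
  51,000 × 37% = 18,870
  → 62,680

45,075 ≤ 62,680, so no add-on is due.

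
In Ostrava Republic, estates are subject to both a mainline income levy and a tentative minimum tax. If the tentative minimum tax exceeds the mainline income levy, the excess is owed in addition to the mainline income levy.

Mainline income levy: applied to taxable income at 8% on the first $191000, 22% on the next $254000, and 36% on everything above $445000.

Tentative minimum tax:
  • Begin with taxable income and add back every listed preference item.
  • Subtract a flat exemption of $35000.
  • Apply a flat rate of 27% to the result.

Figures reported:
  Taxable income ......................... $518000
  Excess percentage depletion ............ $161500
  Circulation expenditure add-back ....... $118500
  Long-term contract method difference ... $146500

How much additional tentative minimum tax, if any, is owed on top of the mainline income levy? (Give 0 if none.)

Mainline income levy:
  $191000 × 8% = $15280
  $254000 × 22% = $55880
  $73000 × 36% = $26280
  → $97440

Tentative minimum tax:
  Adjusted income: $518000 + $161500 + $118500 + $146500 = $944500
  Less exemption $35000 → base $909500
  $909500 × 27% = $245565

Excess of tentative minimum tax over mainline income levy: $245565 − $97440 = $148125.

$148125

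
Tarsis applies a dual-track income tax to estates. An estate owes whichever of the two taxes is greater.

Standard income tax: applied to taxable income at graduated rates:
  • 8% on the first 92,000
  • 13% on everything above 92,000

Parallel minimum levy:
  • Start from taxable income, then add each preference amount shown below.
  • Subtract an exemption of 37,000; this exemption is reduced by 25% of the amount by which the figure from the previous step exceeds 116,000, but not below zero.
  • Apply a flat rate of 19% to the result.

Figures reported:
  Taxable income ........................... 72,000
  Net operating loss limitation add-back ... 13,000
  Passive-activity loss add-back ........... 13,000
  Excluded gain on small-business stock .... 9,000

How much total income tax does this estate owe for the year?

Parallel minimum levy:
  Adjusted income: 72,000 + 13,000 + 13,000 + 9,000 = 107,000
  Exemption: 107,000 ≤ 116,000, so full 37,000 applies
  Base: 107,000 − 37,000 = 70,000
  70,000 × 19% = 13,300

Standard income tax:
  72,000 × 8% = 5,760

13,300 > 5,760, so the parallel minimum levy is the binding amount.

13,300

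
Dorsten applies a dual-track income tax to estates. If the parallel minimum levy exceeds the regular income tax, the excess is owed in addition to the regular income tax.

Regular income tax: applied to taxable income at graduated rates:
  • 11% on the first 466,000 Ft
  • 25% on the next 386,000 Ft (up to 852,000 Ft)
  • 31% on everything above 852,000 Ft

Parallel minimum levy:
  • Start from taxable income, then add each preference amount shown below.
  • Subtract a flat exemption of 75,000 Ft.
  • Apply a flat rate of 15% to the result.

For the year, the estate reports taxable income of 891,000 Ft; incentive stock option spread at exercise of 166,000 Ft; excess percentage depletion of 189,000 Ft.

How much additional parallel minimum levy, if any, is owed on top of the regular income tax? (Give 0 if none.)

15,800 Ft

Parallel minimum levy:
  Adjusted income: 891,000 Ft + 166,000 Ft + 189,000 Ft = 1,246,000 Ft
  Less exemption 75,000 Ft → base 1,171,000 Ft
  1,171,000 Ft × 15% = 175,650 Ft

Regular income tax:
  466,000 Ft × 11% = 51,260 Ft
  386,000 Ft × 25% = 96,500 Ft
  39,000 Ft × 31% = 12,090 Ft
  → 159,850 Ft

Excess of parallel minimum levy over regular income tax: 175,650 Ft − 159,850 Ft = 15,800 Ft.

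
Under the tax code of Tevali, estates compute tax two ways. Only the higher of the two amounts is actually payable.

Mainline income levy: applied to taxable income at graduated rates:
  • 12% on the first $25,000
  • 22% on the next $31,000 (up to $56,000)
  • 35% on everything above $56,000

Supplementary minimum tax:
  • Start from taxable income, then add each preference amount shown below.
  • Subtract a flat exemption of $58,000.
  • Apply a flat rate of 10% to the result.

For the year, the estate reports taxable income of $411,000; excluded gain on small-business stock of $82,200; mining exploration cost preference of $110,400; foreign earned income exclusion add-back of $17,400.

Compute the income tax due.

Supplementary minimum tax:
  Adjusted income: $411,000 + $82,200 + $110,400 + $17,400 = $621,000
  Less exemption $58,000 → base $563,000
  $563,000 × 10% = $56,300

Mainline income levy:
  $25,000 × 12% = $3,000
  $31,000 × 22% = $6,820
  $355,000 × 35% = $124,250
  → $134,070

$134,070 > $56,300, so the mainline income levy governs.

$134,070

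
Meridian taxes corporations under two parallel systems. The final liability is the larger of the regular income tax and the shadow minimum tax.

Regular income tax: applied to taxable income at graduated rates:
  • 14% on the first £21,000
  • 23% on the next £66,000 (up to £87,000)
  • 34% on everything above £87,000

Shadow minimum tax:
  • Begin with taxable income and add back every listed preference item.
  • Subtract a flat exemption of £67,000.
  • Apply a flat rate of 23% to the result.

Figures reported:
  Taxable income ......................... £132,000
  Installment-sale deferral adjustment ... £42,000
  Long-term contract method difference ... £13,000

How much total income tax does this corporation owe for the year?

£33,420

Regular income tax:
  £21,000 × 14% = £2,940
  £66,000 × 23% = £15,180
  £45,000 × 34% = £15,300
  → £33,420

Shadow minimum tax:
  Adjusted income: £132,000 + £42,000 + £13,000 = £187,000
  Less exemption £67,000 → base £120,000
  £120,000 × 23% = £27,600

£33,420 > £27,600, so the regular income tax governs.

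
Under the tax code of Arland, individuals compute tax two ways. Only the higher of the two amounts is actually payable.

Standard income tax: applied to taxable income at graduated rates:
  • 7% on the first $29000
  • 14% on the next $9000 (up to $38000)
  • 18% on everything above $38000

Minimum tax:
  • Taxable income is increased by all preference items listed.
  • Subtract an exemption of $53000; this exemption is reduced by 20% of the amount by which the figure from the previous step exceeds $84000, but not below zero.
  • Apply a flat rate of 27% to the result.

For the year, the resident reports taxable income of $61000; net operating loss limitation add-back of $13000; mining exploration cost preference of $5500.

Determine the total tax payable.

$7430

Standard income tax:
  $29000 × 7% = $2030
  $9000 × 14% = $1260
  $23000 × 18% = $4140
  → $7430

Minimum tax:
  Adjusted income: $61000 + $13000 + $5500 = $79500
  Exemption: $79500 ≤ $84000, so full $53000 applies
  Base: $79500 − $53000 = $26500
  $26500 × 27% = $7155

$7430 > $7155, so the standard income tax governs.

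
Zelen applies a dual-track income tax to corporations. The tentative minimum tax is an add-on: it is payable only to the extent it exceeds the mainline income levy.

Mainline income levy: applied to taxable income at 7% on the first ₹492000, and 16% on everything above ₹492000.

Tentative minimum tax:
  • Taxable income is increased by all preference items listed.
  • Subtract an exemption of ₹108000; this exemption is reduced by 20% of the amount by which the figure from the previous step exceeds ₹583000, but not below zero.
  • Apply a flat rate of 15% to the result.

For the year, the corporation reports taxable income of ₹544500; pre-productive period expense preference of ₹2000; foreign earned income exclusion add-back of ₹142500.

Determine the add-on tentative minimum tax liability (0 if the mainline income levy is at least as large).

₹47490

Mainline income levy:
  ₹492000 × 7% = ₹34440
  ₹52500 × 16% = ₹8400
  → ₹42840

Tentative minimum tax:
  Adjusted income: ₹544500 + ₹2000 + ₹142500 = ₹689000
  Exemption: ₹108000 − 20% × (₹689000 − ₹583000) = ₹108000 − ₹21200 = ₹86800
  Base: ₹689000 − ₹86800 = ₹602200
  ₹602200 × 15% = ₹90330

Excess of tentative minimum tax over mainline income levy: ₹90330 − ₹42840 = ₹47490.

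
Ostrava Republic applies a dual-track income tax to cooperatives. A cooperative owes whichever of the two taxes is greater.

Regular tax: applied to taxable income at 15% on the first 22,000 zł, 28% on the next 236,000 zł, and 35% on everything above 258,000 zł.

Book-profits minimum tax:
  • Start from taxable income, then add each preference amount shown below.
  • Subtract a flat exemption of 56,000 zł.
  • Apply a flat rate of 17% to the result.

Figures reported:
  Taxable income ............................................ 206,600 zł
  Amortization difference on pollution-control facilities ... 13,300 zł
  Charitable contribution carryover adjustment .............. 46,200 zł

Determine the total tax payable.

Book-profits minimum tax:
  Adjusted income: 206,600 zł + 13,300 zł + 46,200 zł = 266,100 zł
  Less exemption 56,000 zł → base 210,100 zł
  210,100 zł × 17% = 35,717 zł

Regular tax:
  22,000 zł × 15% = 3,300 zł
  184,600 zł × 28% = 51,688 zł
  → 54,988 zł

54,988 zł > 35,717 zł, so the regular tax governs.

54,988 zł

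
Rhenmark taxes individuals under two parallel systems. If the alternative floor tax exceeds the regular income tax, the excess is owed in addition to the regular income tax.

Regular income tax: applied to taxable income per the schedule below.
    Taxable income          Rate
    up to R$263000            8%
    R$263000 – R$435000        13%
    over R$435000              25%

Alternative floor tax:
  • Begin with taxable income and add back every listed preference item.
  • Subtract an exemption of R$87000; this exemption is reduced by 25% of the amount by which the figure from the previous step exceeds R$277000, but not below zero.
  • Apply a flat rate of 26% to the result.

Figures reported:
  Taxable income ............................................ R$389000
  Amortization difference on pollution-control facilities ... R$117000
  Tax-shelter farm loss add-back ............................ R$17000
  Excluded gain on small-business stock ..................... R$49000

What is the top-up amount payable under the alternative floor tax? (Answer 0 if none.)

Alternative floor tax:
  Adjusted income: R$389000 + R$117000 + R$17000 + R$49000 = R$572000
  Exemption: R$87000 − 25% × (R$572000 − R$277000) = R$87000 − R$73750 = R$13250
  Base: R$572000 − R$13250 = R$558750
  R$558750 × 26% = R$145275

Regular income tax:
  R$263000 × 8% = R$21040
  R$126000 × 13% = R$16380
  → R$37420

Excess of alternative floor tax over regular income tax: R$145275 − R$37420 = R$107855.

R$107855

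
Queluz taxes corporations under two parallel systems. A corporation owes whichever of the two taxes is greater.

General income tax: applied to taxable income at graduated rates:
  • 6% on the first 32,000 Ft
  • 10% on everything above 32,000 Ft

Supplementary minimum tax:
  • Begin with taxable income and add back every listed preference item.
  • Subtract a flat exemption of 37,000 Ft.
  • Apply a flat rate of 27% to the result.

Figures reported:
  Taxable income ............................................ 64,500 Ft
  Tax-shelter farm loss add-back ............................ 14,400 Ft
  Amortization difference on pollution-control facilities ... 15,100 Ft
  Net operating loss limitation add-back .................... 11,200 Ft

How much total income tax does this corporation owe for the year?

Supplementary minimum tax:
  Adjusted income: 64,500 Ft + 14,400 Ft + 15,100 Ft + 11,200 Ft = 105,200 Ft
  Less exemption 37,000 Ft → base 68,200 Ft
  68,200 Ft × 27% = 18,414 Ft

General income tax:
  32,000 Ft × 6% = 1,920 Ft
  32,500 Ft × 10% = 3,250 Ft
  → 5,170 Ft

18,414 Ft > 5,170 Ft, so the supplementary minimum tax is the binding amount.

18,414 Ft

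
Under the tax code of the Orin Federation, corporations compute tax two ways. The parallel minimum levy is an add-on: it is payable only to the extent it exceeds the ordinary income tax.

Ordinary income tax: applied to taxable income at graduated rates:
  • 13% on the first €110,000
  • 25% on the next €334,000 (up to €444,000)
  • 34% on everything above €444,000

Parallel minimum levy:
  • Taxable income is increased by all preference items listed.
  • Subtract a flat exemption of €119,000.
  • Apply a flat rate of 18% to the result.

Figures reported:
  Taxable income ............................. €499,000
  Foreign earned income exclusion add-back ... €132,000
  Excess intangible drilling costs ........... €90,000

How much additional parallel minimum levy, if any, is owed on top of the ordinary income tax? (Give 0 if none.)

€0

Parallel minimum levy:
  Adjusted income: €499,000 + €132,000 + €90,000 = €721,000
  Less exemption €119,000 → base €602,000
  €602,000 × 18% = €108,360

Ordinary income tax:
  €110,000 × 13% = €14,300
  €334,000 × 25% = €83,500
  €55,000 × 34% = €18,700
  → €116,500

€108,360 ≤ €116,500, so no add-on is due.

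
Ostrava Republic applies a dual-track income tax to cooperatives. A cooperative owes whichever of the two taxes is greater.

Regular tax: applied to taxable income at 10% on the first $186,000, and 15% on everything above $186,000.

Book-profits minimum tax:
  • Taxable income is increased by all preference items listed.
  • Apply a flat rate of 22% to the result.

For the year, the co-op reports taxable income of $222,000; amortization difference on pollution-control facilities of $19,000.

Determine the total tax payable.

Book-profits minimum tax:
  Adjusted income: $222,000 + $19,000 = $241,000
  $241,000 × 22% = $53,020

Regular tax:
  $186,000 × 10% = $18,600
  $36,000 × 15% = $5,400
  → $24,000

$53,020 > $24,000, so the book-profits minimum tax is the binding amount.

$53,020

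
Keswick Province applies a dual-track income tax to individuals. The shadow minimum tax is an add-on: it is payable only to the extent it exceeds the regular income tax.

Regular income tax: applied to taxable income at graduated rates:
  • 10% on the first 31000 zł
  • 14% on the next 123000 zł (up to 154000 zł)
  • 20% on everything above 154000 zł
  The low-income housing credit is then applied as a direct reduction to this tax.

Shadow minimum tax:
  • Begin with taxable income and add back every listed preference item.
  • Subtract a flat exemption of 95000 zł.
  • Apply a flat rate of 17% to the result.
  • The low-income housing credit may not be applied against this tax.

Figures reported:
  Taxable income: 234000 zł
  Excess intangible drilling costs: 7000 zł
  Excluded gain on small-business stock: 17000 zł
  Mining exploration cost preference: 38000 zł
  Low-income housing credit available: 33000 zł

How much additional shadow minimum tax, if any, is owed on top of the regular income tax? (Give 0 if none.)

Regular income tax:
  31000 zł × 10% = 3100 zł
  123000 zł × 14% = 17220 zł
  80000 zł × 20% = 16000 zł
  → 36320 zł
  Less low-income housing credit 33000 zł → 3320 zł

Shadow minimum tax:
  Adjusted income: 234000 zł + 7000 zł + 17000 zł + 38000 zł = 296000 zł
  Less exemption 95000 zł → base 201000 zł
  201000 zł × 17% = 34170 zł

Excess of shadow minimum tax over regular income tax: 34170 zł − 3320 zł = 30850 zł.

30850 zł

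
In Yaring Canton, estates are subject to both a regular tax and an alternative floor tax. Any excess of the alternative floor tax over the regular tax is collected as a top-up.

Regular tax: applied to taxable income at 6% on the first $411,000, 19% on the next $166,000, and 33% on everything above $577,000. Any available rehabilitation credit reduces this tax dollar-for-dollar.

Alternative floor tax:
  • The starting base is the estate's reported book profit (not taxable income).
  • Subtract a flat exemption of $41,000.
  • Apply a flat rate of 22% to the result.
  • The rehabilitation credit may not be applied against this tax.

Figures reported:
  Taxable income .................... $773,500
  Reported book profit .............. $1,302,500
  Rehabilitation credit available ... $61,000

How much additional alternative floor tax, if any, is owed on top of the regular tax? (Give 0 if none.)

$217,485

Regular tax:
  $411,000 × 6% = $24,660
  $166,000 × 19% = $31,540
  $196,500 × 33% = $64,845
  → $121,045
  Less rehabilitation credit $61,000 → $60,045

Alternative floor tax:
  Base (reported book profit): $1,302,500
  Less exemption $41,000 → base $1,261,500
  $1,261,500 × 22% = $277,530

Excess of alternative floor tax over regular tax: $277,530 − $60,045 = $217,485.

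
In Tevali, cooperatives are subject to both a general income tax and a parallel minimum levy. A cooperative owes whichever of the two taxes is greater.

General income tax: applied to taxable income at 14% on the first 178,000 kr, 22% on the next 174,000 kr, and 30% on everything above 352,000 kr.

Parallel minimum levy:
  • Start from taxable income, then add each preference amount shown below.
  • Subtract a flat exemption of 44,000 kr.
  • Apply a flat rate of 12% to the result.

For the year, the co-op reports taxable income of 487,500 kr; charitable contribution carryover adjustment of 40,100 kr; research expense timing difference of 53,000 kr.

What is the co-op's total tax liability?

Parallel minimum levy:
  Adjusted income: 487,500 kr + 40,100 kr + 53,000 kr = 580,600 kr
  Less exemption 44,000 kr → base 536,600 kr
  536,600 kr × 12% = 64,392 kr

General income tax:
  178,000 kr × 14% = 24,920 kr
  174,000 kr × 22% = 38,280 kr
  135,500 kr × 30% = 40,650 kr
  → 103,850 kr

103,850 kr > 64,392 kr, so the general income tax governs.

103,850 kr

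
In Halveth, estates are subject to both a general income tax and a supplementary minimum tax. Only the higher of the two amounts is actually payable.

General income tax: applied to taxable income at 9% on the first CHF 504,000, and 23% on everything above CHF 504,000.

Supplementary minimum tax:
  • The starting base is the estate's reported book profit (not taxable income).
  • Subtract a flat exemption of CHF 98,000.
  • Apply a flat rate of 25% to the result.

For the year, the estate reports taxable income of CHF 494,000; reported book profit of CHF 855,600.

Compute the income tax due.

Supplementary minimum tax:
  Base (reported book profit): CHF 855,600
  Less exemption CHF 98,000 → base CHF 757,600
  CHF 757,600 × 25% = CHF 189,400

General income tax:
  CHF 494,000 × 9% = CHF 44,460

CHF 189,400 > CHF 44,460, so the supplementary minimum tax is the binding amount.

CHF 189,400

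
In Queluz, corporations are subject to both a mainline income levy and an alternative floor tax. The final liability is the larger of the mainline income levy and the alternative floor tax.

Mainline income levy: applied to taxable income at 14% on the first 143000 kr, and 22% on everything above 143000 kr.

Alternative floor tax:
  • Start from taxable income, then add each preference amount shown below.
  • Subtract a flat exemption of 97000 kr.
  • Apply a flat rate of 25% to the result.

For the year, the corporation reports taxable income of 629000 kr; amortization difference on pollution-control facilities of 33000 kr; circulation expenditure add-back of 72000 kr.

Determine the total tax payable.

159250 kr

Mainline income levy:
  143000 kr × 14% = 20020 kr
  486000 kr × 22% = 106920 kr
  → 126940 kr

Alternative floor tax:
  Adjusted income: 629000 kr + 33000 kr + 72000 kr = 734000 kr
  Less exemption 97000 kr → base 637000 kr
  637000 kr × 25% = 159250 kr

159250 kr > 126940 kr, so the alternative floor tax is the binding amount.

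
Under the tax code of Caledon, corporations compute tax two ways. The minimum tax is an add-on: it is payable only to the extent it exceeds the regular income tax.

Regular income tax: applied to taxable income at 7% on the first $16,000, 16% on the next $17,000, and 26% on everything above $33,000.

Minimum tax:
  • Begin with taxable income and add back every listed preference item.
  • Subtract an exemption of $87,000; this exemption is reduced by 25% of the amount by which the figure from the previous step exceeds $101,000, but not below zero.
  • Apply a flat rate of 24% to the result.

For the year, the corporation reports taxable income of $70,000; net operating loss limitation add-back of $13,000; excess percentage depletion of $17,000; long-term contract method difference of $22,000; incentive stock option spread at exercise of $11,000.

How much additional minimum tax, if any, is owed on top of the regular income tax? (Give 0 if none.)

$0

Minimum tax:
  Adjusted income: $70,000 + $13,000 + $17,000 + $22,000 + $11,000 = $133,000
  Exemption: $87,000 − 25% × ($133,000 − $101,000) = $87,000 − $8,000 = $79,000
  Base: $133,000 − $79,000 = $54,000
  $54,000 × 24% = $12,960

Regular income tax:
  $16,000 × 7% = $1,120
  $17,000 × 16% = $2,720
  $37,000 × 26% = $9,620
  → $13,460

$12,960 ≤ $13,460, so no add-on is due.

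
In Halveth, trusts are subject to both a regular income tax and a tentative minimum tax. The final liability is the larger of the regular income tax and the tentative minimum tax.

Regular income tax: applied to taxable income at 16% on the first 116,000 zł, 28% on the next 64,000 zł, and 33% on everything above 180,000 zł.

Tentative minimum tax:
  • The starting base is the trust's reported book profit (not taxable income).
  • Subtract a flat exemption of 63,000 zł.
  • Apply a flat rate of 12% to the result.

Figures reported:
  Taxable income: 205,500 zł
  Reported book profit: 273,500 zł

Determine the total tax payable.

Tentative minimum tax:
  Base (reported book profit): 273,500 zł
  Less exemption 63,000 zł → base 210,500 zł
  210,500 zł × 12% = 25,260 zł

Regular income tax:
  116,000 zł × 16% = 18,560 zł
  64,000 zł × 28% = 17,920 zł
  25,500 zł × 33% = 8,415 zł
  → 44,895 zł

44,895 zł > 25,260 zł, so the regular income tax governs.

44,895 zł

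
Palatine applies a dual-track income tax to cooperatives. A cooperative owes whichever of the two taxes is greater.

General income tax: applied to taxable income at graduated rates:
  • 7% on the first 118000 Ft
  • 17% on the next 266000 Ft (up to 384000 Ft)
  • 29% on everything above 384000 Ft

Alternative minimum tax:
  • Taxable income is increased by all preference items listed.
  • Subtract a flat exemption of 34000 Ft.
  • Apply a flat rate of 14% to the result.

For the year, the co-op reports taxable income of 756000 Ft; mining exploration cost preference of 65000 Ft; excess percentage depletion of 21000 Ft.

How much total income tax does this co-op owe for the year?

General income tax:
  118000 Ft × 7% = 8260 Ft
  266000 Ft × 17% = 45220 Ft
  372000 Ft × 29% = 107880 Ft
  → 161360 Ft

Alternative minimum tax:
  Adjusted income: 756000 Ft + 65000 Ft + 21000 Ft = 842000 Ft
  Less exemption 34000 Ft → base 808000 Ft
  808000 Ft × 14% = 113120 Ft

161360 Ft > 113120 Ft, so the general income tax governs.

161360 Ft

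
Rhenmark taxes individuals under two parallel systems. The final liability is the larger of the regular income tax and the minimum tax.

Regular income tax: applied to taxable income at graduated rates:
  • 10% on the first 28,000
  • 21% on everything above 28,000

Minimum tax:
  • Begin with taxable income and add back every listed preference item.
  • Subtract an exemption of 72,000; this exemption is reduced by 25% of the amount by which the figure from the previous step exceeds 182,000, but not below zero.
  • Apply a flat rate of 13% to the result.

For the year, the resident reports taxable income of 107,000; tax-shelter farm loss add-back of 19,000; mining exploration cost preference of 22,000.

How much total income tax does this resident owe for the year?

19,390

Minimum tax:
  Adjusted income: 107,000 + 19,000 + 22,000 = 148,000
  Exemption: 148,000 ≤ 182,000, so full 72,000 applies
  Base: 148,000 − 72,000 = 76,000
  76,000 × 13% = 9,880

Regular income tax:
  28,000 × 10% = 2,800
  79,000 × 21% = 16,590
  → 19,390

19,390 > 9,880, so the regular income tax governs.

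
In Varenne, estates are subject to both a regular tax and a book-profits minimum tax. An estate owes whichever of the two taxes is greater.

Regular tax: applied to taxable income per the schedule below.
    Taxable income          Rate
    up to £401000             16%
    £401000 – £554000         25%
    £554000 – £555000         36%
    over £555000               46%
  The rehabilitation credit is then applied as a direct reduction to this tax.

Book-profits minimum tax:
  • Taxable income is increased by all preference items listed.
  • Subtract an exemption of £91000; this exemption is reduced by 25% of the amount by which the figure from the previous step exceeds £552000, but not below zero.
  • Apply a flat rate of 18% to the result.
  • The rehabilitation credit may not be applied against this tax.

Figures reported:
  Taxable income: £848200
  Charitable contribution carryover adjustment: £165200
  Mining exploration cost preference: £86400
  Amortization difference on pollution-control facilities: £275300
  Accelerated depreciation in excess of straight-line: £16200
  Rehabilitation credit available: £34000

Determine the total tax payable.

Regular tax:
  £401000 × 16% = £64160
  £153000 × 25% = £38250
  £1000 × 36% = £360
  £293200 × 46% = £134872
  → £237642
  Less rehabilitation credit £34000 → £203642

Book-profits minimum tax:
  Adjusted income: £848200 + £165200 + £86400 + £275300 + £16200 = £1391300
  Exemption: 25% × (£1391300 − £552000) = £209825 ≥ £91000, so the exemption is fully phased out
  Base: £1391300 − £0 = £1391300
  £1391300 × 18% = £250434

£250434 > £203642, so the book-profits minimum tax is the binding amount.

£250434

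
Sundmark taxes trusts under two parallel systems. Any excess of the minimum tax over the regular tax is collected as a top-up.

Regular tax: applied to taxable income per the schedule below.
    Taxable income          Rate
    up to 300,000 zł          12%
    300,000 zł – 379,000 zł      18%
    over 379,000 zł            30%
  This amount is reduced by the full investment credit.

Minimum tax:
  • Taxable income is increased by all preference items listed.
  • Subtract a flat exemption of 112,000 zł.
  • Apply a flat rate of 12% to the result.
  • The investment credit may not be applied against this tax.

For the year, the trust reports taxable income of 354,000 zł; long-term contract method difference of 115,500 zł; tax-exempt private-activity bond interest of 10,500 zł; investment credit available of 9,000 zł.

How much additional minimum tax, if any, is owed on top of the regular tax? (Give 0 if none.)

Regular tax:
  300,000 zł × 12% = 36,000 zł
  54,000 zł × 18% = 9,720 zł
  → 45,720 zł
  Less investment credit 9,000 zł → 36,720 zł

Minimum tax:
  Adjusted income: 354,000 zł + 115,500 zł + 10,500 zł = 480,000 zł
  Less exemption 112,000 zł → base 368,000 zł
  368,000 zł × 12% = 44,160 zł

Excess of minimum tax over regular tax: 44,160 zł − 36,720 zł = 7,440 zł.

7,440 zł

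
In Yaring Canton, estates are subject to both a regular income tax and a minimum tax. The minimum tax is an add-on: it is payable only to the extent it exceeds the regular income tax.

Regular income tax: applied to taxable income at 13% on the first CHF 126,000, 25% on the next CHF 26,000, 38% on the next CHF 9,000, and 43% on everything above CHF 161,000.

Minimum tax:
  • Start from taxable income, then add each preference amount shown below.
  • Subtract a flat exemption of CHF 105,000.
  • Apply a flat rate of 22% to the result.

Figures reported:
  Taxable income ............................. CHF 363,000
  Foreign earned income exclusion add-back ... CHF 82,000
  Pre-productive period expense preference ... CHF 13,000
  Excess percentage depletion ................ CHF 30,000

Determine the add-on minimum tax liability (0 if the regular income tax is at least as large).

CHF 0

Minimum tax:
  Adjusted income: CHF 363,000 + CHF 82,000 + CHF 13,000 + CHF 30,000 = CHF 488,000
  Less exemption CHF 105,000 → base CHF 383,000
  CHF 383,000 × 22% = CHF 84,260

Regular income tax:
  CHF 126,000 × 13% = CHF 16,380
  CHF 26,000 × 25% = CHF 6,500
  CHF 9,000 × 38% = CHF 3,420
  CHF 202,000 × 43% = CHF 86,860
  → CHF 113,160

CHF 84,260 ≤ CHF 113,160, so no add-on is due.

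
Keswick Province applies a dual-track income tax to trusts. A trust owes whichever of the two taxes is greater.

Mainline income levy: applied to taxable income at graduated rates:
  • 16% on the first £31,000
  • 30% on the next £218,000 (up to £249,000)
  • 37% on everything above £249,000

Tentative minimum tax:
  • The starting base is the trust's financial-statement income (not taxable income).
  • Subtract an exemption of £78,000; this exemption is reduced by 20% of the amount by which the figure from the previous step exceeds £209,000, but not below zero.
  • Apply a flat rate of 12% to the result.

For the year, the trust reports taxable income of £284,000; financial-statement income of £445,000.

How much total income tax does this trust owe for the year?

£83,310

Tentative minimum tax:
  Base (financial-statement income): £445,000
  Exemption: £78,000 − 20% × (£445,000 − £209,000) = £78,000 − £47,200 = £30,800
  Base: £445,000 − £30,800 = £414,200
  £414,200 × 12% = £49,704

Mainline income levy:
  £31,000 × 16% = £4,960
  £218,000 × 30% = £65,400
  £35,000 × 37% = £12,950
  → £83,310

£83,310 > £49,704, so the mainline income levy governs.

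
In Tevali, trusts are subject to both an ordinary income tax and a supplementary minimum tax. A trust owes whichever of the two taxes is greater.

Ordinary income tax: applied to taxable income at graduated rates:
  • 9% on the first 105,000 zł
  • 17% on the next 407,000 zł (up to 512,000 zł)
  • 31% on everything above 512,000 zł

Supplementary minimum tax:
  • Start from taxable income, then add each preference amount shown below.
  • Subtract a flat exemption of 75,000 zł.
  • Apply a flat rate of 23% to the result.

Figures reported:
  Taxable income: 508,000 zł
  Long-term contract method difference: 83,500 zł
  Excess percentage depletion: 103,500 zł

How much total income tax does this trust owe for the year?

142,600 zł

Supplementary minimum tax:
  Adjusted income: 508,000 zł + 83,500 zł + 103,500 zł = 695,000 zł
  Less exemption 75,000 zł → base 620,000 zł
  620,000 zł × 23% = 142,600 zł

Ordinary income tax:
  105,000 zł × 9% = 9,450 zł
  403,000 zł × 17% = 68,510 zł
  → 77,960 zł

142,600 zł > 77,960 zł, so the supplementary minimum tax is the binding amount.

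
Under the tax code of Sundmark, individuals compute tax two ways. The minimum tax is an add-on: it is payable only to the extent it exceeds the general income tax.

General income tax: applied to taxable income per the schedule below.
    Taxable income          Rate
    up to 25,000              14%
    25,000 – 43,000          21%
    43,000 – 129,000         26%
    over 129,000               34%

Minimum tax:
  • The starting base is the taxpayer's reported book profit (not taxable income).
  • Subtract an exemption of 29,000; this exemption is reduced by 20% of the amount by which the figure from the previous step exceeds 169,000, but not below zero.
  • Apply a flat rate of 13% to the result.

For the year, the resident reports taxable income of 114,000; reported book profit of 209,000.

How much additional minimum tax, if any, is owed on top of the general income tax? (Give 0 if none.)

Minimum tax:
  Base (reported book profit): 209,000
  Exemption: 29,000 − 20% × (209,000 − 169,000) = 29,000 − 8,000 = 21,000
  Base: 209,000 − 21,000 = 188,000
  188,000 × 13% = 24,440

General income tax:
  25,000 × 14% = 3,500
  18,000 × 21% = 3,780
  71,000 × 26% = 18,460
  → 25,740

24,440 ≤ 25,740, so no add-on is due.

0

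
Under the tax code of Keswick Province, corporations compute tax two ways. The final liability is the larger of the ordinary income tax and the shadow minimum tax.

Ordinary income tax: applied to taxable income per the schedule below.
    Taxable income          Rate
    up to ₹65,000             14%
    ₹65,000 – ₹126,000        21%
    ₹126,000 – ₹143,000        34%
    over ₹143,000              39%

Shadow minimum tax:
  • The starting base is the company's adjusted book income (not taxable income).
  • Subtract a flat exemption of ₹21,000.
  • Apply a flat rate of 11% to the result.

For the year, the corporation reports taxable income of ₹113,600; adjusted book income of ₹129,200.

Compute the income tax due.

₹19,306

Ordinary income tax:
  ₹65,000 × 14% = ₹9,100
  ₹48,600 × 21% = ₹10,206
  → ₹19,306

Shadow minimum tax:
  Base (adjusted book income): ₹129,200
  Less exemption ₹21,000 → base ₹108,200
  ₹108,200 × 11% = ₹11,902

₹19,306 > ₹11,902, so the ordinary income tax governs.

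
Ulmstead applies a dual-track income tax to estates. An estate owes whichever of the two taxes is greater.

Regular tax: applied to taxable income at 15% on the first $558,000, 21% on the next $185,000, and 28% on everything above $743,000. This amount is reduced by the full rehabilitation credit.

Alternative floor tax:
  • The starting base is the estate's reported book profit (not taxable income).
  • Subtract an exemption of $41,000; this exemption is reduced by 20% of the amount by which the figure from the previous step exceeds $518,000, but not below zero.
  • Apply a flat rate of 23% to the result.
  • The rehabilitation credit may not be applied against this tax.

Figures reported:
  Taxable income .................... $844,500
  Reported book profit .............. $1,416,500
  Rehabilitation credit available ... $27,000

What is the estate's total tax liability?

Alternative floor tax:
  Base (reported book profit): $1,416,500
  Exemption: 20% × ($1,416,500 − $518,000) = $179,700 ≥ $41,000, so the exemption is fully phased out
  Base: $1,416,500 − $0 = $1,416,500
  $1,416,500 × 23% = $325,795

Regular tax:
  $558,000 × 15% = $83,700
  $185,000 × 21% = $38,850
  $101,500 × 28% = $28,420
  → $150,970
  Less rehabilitation credit $27,000 → $123,970

$325,795 > $123,970, so the alternative floor tax is the binding amount.

$325,795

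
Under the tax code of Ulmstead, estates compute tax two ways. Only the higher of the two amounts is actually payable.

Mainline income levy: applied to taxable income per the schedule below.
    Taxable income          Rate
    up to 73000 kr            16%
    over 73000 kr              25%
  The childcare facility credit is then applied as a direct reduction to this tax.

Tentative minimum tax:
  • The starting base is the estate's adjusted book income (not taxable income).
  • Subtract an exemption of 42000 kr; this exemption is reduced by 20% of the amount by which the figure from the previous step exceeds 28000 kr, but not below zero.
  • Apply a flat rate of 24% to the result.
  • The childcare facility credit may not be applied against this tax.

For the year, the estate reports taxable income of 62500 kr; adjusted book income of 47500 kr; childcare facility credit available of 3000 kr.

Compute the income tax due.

7000 kr

Tentative minimum tax:
  Base (adjusted book income): 47500 kr
  Exemption: 42000 kr − 20% × (47500 kr − 28000 kr) = 42000 kr − 3900 kr = 38100 kr
  Base: 47500 kr − 38100 kr = 9400 kr
  9400 kr × 24% = 2256 kr

Mainline income levy:
  62500 kr × 16% = 10000 kr
  Less childcare facility credit 3000 kr → 7000 kr

7000 kr > 2256 kr, so the mainline income levy governs.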